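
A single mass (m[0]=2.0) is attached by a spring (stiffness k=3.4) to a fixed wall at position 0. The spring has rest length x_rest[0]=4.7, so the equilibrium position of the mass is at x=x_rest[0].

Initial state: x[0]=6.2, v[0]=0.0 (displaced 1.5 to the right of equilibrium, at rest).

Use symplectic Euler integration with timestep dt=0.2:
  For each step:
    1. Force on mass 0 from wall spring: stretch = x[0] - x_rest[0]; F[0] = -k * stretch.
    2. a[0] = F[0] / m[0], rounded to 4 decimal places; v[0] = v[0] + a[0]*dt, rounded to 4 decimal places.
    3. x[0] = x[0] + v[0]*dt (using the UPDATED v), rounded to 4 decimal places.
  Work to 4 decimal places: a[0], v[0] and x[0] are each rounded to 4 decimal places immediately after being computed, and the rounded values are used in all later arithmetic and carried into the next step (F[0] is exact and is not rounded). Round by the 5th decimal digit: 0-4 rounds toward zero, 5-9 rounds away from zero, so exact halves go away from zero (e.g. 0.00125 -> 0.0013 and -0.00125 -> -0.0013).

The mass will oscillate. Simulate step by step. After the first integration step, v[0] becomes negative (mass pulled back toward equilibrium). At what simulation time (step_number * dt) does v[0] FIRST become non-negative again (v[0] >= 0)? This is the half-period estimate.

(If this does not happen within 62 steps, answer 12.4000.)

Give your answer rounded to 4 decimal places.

Step 0: x=[6.2000] v=[0.0000]
Step 1: x=[6.0980] v=[-0.5100]
Step 2: x=[5.9009] v=[-0.9853]
Step 3: x=[5.6222] v=[-1.3936]
Step 4: x=[5.2808] v=[-1.7071]
Step 5: x=[4.8999] v=[-1.9046]
Step 6: x=[4.5054] v=[-1.9726]
Step 7: x=[4.1241] v=[-1.9064]
Step 8: x=[3.7820] v=[-1.7106]
Step 9: x=[3.5023] v=[-1.3985]
Step 10: x=[3.3040] v=[-0.9913]
Step 11: x=[3.2007] v=[-0.5167]
Step 12: x=[3.1993] v=[-0.0069]
Step 13: x=[3.3000] v=[0.5033]
First v>=0 after going negative at step 13, time=2.6000

Answer: 2.6000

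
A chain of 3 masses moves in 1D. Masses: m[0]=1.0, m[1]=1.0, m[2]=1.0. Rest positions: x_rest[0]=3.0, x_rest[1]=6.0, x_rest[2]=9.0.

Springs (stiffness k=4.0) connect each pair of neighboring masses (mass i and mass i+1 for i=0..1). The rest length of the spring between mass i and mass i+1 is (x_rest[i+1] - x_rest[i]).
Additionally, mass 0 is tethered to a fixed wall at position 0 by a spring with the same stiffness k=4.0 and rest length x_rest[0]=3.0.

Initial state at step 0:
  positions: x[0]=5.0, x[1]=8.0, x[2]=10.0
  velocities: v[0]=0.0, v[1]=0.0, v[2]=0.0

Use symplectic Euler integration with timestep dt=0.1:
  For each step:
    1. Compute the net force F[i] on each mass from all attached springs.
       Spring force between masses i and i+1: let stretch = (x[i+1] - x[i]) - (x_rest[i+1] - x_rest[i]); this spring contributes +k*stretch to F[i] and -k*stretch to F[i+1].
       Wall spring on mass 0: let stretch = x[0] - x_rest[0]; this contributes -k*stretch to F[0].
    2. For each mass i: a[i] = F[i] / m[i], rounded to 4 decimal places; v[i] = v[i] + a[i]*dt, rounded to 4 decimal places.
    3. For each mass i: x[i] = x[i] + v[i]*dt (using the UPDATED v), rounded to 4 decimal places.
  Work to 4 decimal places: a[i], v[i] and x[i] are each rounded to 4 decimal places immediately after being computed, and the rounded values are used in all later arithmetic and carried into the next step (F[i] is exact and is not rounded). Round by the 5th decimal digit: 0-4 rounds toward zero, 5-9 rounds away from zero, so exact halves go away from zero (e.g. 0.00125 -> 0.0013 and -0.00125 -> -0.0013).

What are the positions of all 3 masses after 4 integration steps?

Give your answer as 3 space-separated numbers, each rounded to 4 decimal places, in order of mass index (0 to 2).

Step 0: x=[5.0000 8.0000 10.0000] v=[0.0000 0.0000 0.0000]
Step 1: x=[4.9200 7.9600 10.0400] v=[-0.8000 -0.4000 0.4000]
Step 2: x=[4.7648 7.8816 10.1168] v=[-1.5520 -0.7840 0.7680]
Step 3: x=[4.5437 7.7679 10.2242] v=[-2.2112 -1.1366 1.0739]
Step 4: x=[4.2698 7.6235 10.3533] v=[-2.7390 -1.4438 1.2914]

Answer: 4.2698 7.6235 10.3533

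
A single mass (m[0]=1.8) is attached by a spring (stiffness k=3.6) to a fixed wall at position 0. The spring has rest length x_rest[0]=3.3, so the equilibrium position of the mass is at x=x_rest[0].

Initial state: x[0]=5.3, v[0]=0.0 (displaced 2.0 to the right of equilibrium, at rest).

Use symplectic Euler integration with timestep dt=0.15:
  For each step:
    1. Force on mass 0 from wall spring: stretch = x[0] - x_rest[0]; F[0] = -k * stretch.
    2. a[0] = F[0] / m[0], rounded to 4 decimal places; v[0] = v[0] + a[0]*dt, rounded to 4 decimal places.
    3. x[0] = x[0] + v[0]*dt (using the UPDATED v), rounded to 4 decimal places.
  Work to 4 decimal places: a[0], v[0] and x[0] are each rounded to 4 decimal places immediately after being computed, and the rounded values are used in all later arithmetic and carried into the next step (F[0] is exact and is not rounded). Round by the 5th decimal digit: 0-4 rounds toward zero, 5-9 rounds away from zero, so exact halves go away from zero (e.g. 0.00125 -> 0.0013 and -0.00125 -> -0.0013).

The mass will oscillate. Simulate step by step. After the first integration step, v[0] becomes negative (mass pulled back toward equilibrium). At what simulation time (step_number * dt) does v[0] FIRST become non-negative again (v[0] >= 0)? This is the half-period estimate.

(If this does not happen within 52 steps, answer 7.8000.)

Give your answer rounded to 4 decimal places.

Answer: 2.2500

Derivation:
Step 0: x=[5.3000] v=[0.0000]
Step 1: x=[5.2100] v=[-0.6000]
Step 2: x=[5.0341] v=[-1.1730]
Step 3: x=[4.7801] v=[-1.6932]
Step 4: x=[4.4595] v=[-2.1372]
Step 5: x=[4.0867] v=[-2.4851]
Step 6: x=[3.6785] v=[-2.7211]
Step 7: x=[3.2533] v=[-2.8347]
Step 8: x=[2.8302] v=[-2.8207]
Step 9: x=[2.4282] v=[-2.6798]
Step 10: x=[2.0655] v=[-2.4183]
Step 11: x=[1.7583] v=[-2.0480]
Step 12: x=[1.5205] v=[-1.5855]
Step 13: x=[1.3627] v=[-1.0517]
Step 14: x=[1.2921] v=[-0.4705]
Step 15: x=[1.3119] v=[0.1319]
First v>=0 after going negative at step 15, time=2.2500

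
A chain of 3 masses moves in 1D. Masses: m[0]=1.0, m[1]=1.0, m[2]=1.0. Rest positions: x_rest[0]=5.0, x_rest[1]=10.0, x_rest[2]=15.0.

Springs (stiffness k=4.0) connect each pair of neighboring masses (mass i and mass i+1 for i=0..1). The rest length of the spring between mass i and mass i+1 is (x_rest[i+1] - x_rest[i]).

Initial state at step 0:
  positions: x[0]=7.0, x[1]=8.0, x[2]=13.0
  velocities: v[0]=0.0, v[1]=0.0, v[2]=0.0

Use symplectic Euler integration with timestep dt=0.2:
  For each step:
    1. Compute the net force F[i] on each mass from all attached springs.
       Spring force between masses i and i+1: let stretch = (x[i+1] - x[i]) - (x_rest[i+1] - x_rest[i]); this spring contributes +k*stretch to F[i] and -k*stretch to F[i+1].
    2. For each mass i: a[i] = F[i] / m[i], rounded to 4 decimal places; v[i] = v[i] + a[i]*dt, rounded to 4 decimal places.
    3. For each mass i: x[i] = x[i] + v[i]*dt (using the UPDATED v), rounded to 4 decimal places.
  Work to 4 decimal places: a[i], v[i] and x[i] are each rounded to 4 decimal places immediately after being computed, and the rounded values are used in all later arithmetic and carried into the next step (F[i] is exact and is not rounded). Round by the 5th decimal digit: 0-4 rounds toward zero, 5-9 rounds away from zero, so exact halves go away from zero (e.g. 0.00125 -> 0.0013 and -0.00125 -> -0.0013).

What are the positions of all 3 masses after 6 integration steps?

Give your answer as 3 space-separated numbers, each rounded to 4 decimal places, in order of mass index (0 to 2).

Answer: 2.4853 9.4947 16.0202

Derivation:
Step 0: x=[7.0000 8.0000 13.0000] v=[0.0000 0.0000 0.0000]
Step 1: x=[6.3600 8.6400 13.0000] v=[-3.2000 3.2000 0.0000]
Step 2: x=[5.2848 9.6128 13.1024] v=[-5.3760 4.8640 0.5120]
Step 3: x=[4.1021 10.4515 13.4465] v=[-5.9136 4.1933 1.7203]
Step 4: x=[3.1353 10.7535 14.1114] v=[-4.8341 1.5098 3.3243]
Step 5: x=[2.5874 10.3738 15.0390] v=[-2.7395 -1.8984 4.6380]
Step 6: x=[2.4853 9.4947 16.0202] v=[-0.5104 -4.3954 4.9058]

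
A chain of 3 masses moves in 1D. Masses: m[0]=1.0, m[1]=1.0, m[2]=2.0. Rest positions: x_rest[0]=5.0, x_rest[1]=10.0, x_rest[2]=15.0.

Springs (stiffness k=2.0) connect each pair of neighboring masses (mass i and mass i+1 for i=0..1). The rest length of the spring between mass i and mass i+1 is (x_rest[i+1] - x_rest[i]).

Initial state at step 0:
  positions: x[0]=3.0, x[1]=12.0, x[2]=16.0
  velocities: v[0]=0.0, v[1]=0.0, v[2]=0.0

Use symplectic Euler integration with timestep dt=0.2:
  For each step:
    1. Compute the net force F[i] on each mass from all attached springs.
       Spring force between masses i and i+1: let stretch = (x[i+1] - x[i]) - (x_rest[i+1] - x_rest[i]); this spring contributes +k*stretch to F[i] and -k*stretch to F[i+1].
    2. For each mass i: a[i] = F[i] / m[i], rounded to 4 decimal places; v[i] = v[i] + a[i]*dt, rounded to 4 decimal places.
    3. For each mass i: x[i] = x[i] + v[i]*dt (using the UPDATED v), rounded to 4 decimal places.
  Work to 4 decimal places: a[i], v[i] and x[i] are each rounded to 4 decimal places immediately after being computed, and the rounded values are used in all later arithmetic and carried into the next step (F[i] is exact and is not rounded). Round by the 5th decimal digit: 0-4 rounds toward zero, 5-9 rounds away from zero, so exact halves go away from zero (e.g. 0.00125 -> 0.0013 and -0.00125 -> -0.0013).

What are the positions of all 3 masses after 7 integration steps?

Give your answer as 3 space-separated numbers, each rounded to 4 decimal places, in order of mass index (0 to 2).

Step 0: x=[3.0000 12.0000 16.0000] v=[0.0000 0.0000 0.0000]
Step 1: x=[3.3200 11.6000 16.0400] v=[1.6000 -2.0000 0.2000]
Step 2: x=[3.9024 10.8928 16.1024] v=[2.9120 -3.5360 0.3120]
Step 3: x=[4.6440 10.0431 16.1564] v=[3.7082 -4.2483 0.2701]
Step 4: x=[5.4176 9.2506 16.1659] v=[3.8678 -3.9626 0.0474]
Step 5: x=[6.0978 8.7047 16.0988] v=[3.4010 -2.7297 -0.3357]
Step 6: x=[6.5866 8.5417 15.9359] v=[2.4438 -0.8148 -0.8145]
Step 7: x=[6.8318 8.8139 15.6772] v=[1.2258 1.3608 -1.2933]

Answer: 6.8318 8.8139 15.6772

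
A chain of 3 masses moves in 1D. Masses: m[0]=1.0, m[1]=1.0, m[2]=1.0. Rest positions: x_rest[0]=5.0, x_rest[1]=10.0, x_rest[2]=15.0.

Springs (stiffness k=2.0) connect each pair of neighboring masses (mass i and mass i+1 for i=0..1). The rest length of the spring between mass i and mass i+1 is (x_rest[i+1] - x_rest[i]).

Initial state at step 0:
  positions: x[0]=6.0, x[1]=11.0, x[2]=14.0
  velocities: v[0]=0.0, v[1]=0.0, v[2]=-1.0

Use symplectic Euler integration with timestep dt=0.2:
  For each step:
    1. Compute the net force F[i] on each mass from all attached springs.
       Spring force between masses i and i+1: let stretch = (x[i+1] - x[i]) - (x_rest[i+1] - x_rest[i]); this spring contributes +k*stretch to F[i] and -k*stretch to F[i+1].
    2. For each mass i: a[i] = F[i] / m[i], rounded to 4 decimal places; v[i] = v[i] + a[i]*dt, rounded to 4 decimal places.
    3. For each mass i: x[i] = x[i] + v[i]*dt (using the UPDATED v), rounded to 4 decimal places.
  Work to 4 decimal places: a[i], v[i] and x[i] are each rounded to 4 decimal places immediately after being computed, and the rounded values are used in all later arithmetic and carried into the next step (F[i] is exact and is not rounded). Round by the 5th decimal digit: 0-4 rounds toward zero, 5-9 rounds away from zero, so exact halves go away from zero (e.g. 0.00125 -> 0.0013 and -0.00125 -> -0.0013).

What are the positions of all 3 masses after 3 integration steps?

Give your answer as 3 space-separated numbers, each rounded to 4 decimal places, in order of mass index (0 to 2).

Answer: 5.9388 10.1626 14.2986

Derivation:
Step 0: x=[6.0000 11.0000 14.0000] v=[0.0000 0.0000 -1.0000]
Step 1: x=[6.0000 10.8400 13.9600] v=[0.0000 -0.8000 -0.2000]
Step 2: x=[5.9872 10.5424 14.0704] v=[-0.0640 -1.4880 0.5520]
Step 3: x=[5.9388 10.1626 14.2986] v=[-0.2419 -1.8989 1.1408]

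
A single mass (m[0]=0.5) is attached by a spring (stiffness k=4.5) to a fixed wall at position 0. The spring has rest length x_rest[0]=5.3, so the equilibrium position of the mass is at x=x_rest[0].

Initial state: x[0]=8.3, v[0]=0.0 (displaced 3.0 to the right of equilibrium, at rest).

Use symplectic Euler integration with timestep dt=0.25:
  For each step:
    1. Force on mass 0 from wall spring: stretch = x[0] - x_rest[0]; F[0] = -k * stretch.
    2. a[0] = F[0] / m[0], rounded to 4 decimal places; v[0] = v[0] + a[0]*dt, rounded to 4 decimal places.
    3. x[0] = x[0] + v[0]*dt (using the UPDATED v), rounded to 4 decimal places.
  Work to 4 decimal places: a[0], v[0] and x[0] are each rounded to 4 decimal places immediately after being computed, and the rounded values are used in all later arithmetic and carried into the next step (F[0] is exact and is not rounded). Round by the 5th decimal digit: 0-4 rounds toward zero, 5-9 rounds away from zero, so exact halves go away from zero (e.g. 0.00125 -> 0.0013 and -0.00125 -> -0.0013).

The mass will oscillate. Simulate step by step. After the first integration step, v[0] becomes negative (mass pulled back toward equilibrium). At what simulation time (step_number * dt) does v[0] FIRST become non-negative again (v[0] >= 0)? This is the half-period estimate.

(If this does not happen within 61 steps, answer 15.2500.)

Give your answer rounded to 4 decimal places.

Answer: 1.2500

Derivation:
Step 0: x=[8.3000] v=[0.0000]
Step 1: x=[6.6125] v=[-6.7500]
Step 2: x=[4.1867] v=[-9.7031]
Step 3: x=[2.3872] v=[-7.1982]
Step 4: x=[2.2261] v=[-0.6444]
Step 5: x=[3.7941] v=[6.2719]
First v>=0 after going negative at step 5, time=1.2500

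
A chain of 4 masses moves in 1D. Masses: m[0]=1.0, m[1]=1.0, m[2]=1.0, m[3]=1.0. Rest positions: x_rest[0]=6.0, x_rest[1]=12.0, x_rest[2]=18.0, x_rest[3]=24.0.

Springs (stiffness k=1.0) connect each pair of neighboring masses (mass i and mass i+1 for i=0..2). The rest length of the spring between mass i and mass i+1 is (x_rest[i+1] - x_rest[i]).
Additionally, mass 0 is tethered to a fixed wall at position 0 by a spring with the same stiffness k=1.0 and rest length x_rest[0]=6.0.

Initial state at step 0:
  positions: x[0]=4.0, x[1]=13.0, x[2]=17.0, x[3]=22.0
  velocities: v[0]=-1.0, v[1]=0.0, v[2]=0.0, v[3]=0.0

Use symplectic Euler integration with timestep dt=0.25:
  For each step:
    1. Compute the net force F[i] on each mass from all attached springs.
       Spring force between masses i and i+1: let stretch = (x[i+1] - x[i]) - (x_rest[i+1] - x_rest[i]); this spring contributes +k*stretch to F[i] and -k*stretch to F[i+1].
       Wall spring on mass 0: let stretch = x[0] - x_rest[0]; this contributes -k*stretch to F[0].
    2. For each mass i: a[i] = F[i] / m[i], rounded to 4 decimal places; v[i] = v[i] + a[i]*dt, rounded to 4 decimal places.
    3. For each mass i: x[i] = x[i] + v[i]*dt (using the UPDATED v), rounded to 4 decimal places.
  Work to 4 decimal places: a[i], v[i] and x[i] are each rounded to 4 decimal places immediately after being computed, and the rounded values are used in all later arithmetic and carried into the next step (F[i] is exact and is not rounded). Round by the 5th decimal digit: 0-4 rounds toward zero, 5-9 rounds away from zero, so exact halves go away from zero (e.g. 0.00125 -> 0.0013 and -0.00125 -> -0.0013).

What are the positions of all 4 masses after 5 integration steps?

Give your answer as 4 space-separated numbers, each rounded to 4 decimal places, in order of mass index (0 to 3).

Answer: 6.2109 9.9248 17.2756 22.9007

Derivation:
Step 0: x=[4.0000 13.0000 17.0000 22.0000] v=[-1.0000 0.0000 0.0000 0.0000]
Step 1: x=[4.0625 12.6875 17.0625 22.0625] v=[0.2500 -1.2500 0.2500 0.2500]
Step 2: x=[4.4102 12.1094 17.1641 22.1875] v=[1.3906 -2.3125 0.4063 0.5000]
Step 3: x=[4.9634 11.3660 17.2637 22.3736] v=[2.2129 -2.9736 0.3985 0.7442]
Step 4: x=[5.6066 10.5911 17.3141 22.6153] v=[2.5727 -3.0998 0.2016 0.9667]
Step 5: x=[6.2109 9.9248 17.2756 22.9007] v=[2.4172 -2.6652 -0.1539 1.1414]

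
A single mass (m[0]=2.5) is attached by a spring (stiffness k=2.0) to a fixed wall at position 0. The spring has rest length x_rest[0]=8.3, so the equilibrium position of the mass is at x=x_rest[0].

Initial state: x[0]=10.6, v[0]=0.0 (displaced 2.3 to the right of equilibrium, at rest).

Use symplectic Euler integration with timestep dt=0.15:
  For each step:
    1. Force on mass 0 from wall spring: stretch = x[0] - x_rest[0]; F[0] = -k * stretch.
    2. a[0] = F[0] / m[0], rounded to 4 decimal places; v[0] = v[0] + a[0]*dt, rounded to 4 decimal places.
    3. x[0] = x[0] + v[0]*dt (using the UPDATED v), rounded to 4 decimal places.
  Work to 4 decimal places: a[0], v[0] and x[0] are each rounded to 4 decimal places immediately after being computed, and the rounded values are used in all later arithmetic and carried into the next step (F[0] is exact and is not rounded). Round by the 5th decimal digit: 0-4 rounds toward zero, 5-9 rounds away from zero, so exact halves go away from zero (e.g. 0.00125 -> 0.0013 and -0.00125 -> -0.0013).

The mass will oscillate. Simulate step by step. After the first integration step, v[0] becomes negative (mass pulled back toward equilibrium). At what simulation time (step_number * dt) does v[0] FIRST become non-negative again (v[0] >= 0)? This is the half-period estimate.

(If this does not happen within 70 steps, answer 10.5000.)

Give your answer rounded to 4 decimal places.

Step 0: x=[10.6000] v=[0.0000]
Step 1: x=[10.5586] v=[-0.2760]
Step 2: x=[10.4766] v=[-0.5470]
Step 3: x=[10.3554] v=[-0.8082]
Step 4: x=[10.1972] v=[-1.0548]
Step 5: x=[10.0048] v=[-1.2825]
Step 6: x=[9.7817] v=[-1.4871]
Step 7: x=[9.5320] v=[-1.6649]
Step 8: x=[9.2601] v=[-1.8127]
Step 9: x=[8.9709] v=[-1.9279]
Step 10: x=[8.6696] v=[-2.0084]
Step 11: x=[8.3617] v=[-2.0528]
Step 12: x=[8.0527] v=[-2.0602]
Step 13: x=[7.7481] v=[-2.0305]
Step 14: x=[7.4535] v=[-1.9643]
Step 15: x=[7.1741] v=[-1.8627]
Step 16: x=[6.9150] v=[-1.7276]
Step 17: x=[6.6808] v=[-1.5614]
Step 18: x=[6.4757] v=[-1.3671]
Step 19: x=[6.3035] v=[-1.1482]
Step 20: x=[6.1672] v=[-0.9086]
Step 21: x=[6.0693] v=[-0.6527]
Step 22: x=[6.0116] v=[-0.3850]
Step 23: x=[5.9950] v=[-0.1104]
Step 24: x=[6.0199] v=[0.1662]
First v>=0 after going negative at step 24, time=3.6000

Answer: 3.6000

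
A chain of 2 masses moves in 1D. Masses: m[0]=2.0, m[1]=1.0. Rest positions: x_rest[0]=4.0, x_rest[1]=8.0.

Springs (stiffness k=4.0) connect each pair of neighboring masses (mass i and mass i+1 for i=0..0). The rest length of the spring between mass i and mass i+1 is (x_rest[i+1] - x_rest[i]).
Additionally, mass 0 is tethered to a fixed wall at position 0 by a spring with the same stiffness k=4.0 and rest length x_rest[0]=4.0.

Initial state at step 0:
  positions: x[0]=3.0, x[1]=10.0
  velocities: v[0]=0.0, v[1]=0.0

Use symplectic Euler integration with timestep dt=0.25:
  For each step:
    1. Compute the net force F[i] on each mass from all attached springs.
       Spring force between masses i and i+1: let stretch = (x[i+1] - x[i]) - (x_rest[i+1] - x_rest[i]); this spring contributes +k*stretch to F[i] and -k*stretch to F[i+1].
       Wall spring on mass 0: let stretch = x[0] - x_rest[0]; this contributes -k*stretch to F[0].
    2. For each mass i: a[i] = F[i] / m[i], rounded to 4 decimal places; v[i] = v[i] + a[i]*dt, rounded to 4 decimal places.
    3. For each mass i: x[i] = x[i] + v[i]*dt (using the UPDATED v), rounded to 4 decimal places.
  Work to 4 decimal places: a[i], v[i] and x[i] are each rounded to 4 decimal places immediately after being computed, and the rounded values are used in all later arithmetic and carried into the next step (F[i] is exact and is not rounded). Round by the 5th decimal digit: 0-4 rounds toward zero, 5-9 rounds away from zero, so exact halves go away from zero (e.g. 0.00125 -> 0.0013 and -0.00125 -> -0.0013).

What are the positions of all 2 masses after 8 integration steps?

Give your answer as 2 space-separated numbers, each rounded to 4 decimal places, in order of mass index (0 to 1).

Answer: 2.8250 9.2649

Derivation:
Step 0: x=[3.0000 10.0000] v=[0.0000 0.0000]
Step 1: x=[3.5000 9.2500] v=[2.0000 -3.0000]
Step 2: x=[4.2813 8.0625] v=[3.1250 -4.7500]
Step 3: x=[5.0001 6.9297] v=[2.8750 -4.5312]
Step 4: x=[5.3351 6.3145] v=[1.3398 -2.4608]
Step 5: x=[5.1256 6.4545] v=[-0.8381 0.5598]
Step 6: x=[4.4415 7.2622] v=[-2.7365 3.2309]
Step 7: x=[3.5548 8.3648] v=[-3.5469 4.4102]
Step 8: x=[2.8250 9.2649] v=[-2.9193 3.6002]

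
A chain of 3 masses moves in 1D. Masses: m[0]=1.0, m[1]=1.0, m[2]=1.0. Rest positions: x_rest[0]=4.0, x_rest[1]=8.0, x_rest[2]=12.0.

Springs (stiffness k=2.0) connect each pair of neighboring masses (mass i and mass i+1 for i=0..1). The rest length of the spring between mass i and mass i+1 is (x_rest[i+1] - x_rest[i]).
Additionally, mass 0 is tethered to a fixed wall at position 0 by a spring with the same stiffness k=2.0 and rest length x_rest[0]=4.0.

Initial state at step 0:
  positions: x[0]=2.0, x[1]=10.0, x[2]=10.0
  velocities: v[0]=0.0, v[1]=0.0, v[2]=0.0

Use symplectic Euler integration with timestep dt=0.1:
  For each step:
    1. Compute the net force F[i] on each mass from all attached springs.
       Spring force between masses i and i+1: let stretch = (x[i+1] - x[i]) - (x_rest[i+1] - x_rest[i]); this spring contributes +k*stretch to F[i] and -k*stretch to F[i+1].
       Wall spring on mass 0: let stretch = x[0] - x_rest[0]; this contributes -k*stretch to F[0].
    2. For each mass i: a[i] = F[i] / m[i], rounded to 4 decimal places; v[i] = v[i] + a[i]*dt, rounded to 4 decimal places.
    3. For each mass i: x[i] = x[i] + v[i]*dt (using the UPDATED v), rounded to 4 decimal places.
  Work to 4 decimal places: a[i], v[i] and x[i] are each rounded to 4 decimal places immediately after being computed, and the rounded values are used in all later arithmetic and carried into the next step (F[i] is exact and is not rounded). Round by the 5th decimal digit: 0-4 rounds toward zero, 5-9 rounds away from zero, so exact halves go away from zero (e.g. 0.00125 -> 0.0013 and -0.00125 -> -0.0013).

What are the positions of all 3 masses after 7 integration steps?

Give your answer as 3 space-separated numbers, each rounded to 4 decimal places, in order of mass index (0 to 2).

Answer: 4.4573 6.6962 11.6958

Derivation:
Step 0: x=[2.0000 10.0000 10.0000] v=[0.0000 0.0000 0.0000]
Step 1: x=[2.1200 9.8400 10.0800] v=[1.2000 -1.6000 0.8000]
Step 2: x=[2.3520 9.5304 10.2352] v=[2.3200 -3.0960 1.5520]
Step 3: x=[2.6805 9.0913 10.4563] v=[3.2853 -4.3907 2.2110]
Step 4: x=[3.0836 8.5513 10.7301] v=[4.0314 -5.3999 2.7380]
Step 5: x=[3.5344 7.9455 11.0403] v=[4.5082 -6.0577 3.1022]
Step 6: x=[4.0028 7.3134 11.3686] v=[4.6835 -6.3210 3.2832]
Step 7: x=[4.4573 6.6962 11.6958] v=[4.5451 -6.1721 3.2722]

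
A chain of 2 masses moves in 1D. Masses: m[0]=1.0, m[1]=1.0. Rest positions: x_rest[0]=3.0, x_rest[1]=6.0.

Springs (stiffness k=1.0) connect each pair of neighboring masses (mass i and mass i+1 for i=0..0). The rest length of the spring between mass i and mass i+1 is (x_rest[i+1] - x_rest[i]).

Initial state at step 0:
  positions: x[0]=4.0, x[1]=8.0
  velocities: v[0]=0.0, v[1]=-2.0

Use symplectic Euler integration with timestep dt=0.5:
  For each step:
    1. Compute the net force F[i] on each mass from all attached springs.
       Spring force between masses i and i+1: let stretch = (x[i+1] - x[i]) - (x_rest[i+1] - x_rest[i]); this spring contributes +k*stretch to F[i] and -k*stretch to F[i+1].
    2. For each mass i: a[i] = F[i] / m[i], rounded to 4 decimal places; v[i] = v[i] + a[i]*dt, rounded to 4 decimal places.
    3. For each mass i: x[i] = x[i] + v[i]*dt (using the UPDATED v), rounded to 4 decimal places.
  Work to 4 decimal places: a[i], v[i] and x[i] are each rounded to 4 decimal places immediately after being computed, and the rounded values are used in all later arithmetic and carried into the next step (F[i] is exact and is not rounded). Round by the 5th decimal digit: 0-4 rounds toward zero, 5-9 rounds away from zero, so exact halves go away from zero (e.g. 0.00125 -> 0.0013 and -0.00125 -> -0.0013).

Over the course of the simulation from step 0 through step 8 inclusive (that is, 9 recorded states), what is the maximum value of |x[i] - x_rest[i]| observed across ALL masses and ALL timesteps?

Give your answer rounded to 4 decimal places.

Step 0: x=[4.0000 8.0000] v=[0.0000 -2.0000]
Step 1: x=[4.2500 6.7500] v=[0.5000 -2.5000]
Step 2: x=[4.3750 5.6250] v=[0.2500 -2.2500]
Step 3: x=[4.0625 4.9375] v=[-0.6250 -1.3750]
Step 4: x=[3.2188 4.7813] v=[-1.6875 -0.3125]
Step 5: x=[2.0157 4.9845] v=[-2.4063 0.4063]
Step 6: x=[0.8048 5.1955] v=[-2.4219 0.4219]
Step 7: x=[-0.0585 5.0588] v=[-1.7266 -0.2735]
Step 8: x=[-0.3925 4.3927] v=[-0.6680 -1.3322]
Max displacement = 3.3925

Answer: 3.3925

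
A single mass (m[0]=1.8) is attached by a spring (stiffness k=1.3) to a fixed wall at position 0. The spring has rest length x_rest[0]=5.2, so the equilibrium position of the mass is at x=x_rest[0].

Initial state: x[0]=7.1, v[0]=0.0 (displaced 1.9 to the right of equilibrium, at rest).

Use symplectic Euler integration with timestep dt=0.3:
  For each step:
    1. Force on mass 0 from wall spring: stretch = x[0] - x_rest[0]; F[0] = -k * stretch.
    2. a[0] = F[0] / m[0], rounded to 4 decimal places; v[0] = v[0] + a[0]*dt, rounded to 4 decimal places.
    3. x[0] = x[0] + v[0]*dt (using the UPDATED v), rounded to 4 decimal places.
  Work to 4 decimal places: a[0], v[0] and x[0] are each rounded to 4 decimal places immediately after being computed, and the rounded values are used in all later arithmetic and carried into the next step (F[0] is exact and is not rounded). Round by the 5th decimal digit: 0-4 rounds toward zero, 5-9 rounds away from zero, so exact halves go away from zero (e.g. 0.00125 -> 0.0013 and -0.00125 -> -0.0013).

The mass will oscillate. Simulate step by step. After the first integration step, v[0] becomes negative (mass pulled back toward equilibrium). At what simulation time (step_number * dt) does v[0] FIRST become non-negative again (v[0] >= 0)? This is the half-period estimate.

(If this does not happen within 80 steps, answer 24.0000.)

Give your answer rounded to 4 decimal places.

Step 0: x=[7.1000] v=[0.0000]
Step 1: x=[6.9765] v=[-0.4117]
Step 2: x=[6.7375] v=[-0.7966]
Step 3: x=[6.3986] v=[-1.1297]
Step 4: x=[5.9818] v=[-1.3894]
Step 5: x=[5.5142] v=[-1.5588]
Step 6: x=[5.0261] v=[-1.6269]
Step 7: x=[4.5493] v=[-1.5892]
Step 8: x=[4.1148] v=[-1.4482]
Step 9: x=[3.7509] v=[-1.2131]
Step 10: x=[3.4812] v=[-0.8991]
Step 11: x=[3.3232] v=[-0.5267]
Step 12: x=[3.2872] v=[-0.1201]
Step 13: x=[3.3755] v=[0.2944]
First v>=0 after going negative at step 13, time=3.9000

Answer: 3.9000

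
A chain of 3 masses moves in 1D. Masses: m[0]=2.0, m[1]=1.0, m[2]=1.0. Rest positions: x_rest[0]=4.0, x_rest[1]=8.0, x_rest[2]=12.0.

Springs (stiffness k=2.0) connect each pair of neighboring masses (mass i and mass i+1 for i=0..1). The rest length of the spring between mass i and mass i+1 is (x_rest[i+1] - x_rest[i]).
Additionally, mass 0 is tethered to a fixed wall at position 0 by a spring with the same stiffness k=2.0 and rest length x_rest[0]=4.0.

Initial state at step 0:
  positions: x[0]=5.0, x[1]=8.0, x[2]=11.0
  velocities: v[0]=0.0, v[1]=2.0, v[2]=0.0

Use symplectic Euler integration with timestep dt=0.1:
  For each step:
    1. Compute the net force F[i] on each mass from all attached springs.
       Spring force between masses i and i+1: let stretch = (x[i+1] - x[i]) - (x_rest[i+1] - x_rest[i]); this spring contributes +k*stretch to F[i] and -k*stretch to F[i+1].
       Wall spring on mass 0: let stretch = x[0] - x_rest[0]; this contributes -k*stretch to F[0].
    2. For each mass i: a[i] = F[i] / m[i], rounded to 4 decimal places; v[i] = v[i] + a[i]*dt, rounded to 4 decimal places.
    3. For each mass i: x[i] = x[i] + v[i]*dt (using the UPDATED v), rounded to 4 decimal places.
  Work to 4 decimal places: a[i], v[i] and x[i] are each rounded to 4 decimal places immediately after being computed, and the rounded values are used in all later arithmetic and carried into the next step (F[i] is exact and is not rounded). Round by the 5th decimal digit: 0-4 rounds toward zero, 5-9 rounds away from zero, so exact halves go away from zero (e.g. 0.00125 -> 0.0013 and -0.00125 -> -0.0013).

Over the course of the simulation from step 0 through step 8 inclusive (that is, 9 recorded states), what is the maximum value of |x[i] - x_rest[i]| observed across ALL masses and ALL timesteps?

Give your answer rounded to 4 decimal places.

Step 0: x=[5.0000 8.0000 11.0000] v=[0.0000 2.0000 0.0000]
Step 1: x=[4.9800 8.2000 11.0200] v=[-0.2000 2.0000 0.2000]
Step 2: x=[4.9424 8.3920 11.0636] v=[-0.3760 1.9200 0.4360]
Step 3: x=[4.8899 8.5684 11.1338] v=[-0.5253 1.7644 0.7017]
Step 4: x=[4.8253 8.7226 11.2327] v=[-0.6464 1.5418 0.9886]
Step 5: x=[4.7514 8.8490 11.3614] v=[-0.7392 1.2644 1.2866]
Step 6: x=[4.6709 8.9437 11.5198] v=[-0.8046 0.9474 1.5841]
Step 7: x=[4.5865 9.0045 11.7067] v=[-0.8444 0.6081 1.8689]
Step 8: x=[4.5004 9.0310 11.9196] v=[-0.8613 0.2649 2.1285]
Max displacement = 1.0310

Answer: 1.0310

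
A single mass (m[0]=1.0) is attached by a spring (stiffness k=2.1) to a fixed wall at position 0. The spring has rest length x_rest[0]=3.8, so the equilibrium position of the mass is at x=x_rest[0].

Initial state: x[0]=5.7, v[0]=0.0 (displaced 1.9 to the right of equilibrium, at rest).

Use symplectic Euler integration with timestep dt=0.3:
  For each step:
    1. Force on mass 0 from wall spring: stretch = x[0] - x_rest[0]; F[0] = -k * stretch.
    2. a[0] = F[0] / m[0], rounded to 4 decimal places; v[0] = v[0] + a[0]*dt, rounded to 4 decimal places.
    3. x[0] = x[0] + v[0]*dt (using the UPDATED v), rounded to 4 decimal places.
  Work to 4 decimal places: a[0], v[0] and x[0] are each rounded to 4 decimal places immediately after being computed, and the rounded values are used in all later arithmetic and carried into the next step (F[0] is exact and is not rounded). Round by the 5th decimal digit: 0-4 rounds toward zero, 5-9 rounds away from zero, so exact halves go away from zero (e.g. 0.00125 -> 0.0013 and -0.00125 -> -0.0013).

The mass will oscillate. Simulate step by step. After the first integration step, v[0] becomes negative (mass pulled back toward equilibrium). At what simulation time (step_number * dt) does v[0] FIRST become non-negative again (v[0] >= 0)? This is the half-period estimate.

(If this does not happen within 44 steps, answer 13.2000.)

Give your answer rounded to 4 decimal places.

Answer: 2.4000

Derivation:
Step 0: x=[5.7000] v=[0.0000]
Step 1: x=[5.3409] v=[-1.1970]
Step 2: x=[4.6906] v=[-2.1678]
Step 3: x=[3.8719] v=[-2.7289]
Step 4: x=[3.0396] v=[-2.7742]
Step 5: x=[2.3510] v=[-2.2952]
Step 6: x=[1.9363] v=[-1.3823]
Step 7: x=[1.8738] v=[-0.2082]
Step 8: x=[2.1754] v=[1.0053]
First v>=0 after going negative at step 8, time=2.4000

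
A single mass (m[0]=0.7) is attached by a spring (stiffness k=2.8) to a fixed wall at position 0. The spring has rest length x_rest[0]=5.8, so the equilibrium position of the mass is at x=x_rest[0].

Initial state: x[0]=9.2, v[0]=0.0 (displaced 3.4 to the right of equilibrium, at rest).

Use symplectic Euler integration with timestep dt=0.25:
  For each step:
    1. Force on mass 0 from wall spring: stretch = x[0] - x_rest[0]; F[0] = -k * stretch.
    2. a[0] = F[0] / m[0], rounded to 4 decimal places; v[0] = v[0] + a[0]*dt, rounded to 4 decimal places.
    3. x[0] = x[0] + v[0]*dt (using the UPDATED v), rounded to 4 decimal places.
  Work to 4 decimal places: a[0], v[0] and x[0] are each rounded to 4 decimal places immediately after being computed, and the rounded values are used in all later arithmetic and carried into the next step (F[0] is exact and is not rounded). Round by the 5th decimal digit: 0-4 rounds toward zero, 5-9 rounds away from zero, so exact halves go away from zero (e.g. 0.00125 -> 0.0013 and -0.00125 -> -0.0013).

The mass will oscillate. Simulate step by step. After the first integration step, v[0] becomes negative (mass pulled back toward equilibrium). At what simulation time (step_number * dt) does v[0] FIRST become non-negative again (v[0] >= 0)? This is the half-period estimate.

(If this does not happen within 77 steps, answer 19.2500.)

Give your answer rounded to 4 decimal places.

Step 0: x=[9.2000] v=[0.0000]
Step 1: x=[8.3500] v=[-3.4000]
Step 2: x=[6.8625] v=[-5.9500]
Step 3: x=[5.1094] v=[-7.0125]
Step 4: x=[3.5289] v=[-6.3219]
Step 5: x=[2.5162] v=[-4.0508]
Step 6: x=[2.3245] v=[-0.7670]
Step 7: x=[3.0016] v=[2.7085]
First v>=0 after going negative at step 7, time=1.7500

Answer: 1.7500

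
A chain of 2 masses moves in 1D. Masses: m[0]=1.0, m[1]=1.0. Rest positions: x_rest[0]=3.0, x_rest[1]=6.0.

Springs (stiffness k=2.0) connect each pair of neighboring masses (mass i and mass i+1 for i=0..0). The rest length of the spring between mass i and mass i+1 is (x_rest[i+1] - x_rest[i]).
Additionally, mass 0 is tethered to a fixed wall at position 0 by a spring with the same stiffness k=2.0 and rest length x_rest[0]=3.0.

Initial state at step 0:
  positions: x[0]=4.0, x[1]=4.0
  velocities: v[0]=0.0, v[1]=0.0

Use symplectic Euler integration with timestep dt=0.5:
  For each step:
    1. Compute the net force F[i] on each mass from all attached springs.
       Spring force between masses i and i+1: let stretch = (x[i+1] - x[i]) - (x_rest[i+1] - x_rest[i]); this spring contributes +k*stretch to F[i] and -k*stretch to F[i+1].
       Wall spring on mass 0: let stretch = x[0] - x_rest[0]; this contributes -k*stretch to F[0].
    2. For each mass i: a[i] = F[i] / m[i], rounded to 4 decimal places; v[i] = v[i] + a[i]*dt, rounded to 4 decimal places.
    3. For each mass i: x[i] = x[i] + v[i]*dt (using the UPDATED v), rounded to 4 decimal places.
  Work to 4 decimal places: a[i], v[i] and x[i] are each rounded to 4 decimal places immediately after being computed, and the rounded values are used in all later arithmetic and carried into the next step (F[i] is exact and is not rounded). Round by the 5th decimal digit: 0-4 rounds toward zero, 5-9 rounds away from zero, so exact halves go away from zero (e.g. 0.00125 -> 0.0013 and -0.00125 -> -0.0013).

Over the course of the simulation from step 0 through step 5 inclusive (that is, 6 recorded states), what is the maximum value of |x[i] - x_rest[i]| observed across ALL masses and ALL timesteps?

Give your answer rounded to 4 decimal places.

Step 0: x=[4.0000 4.0000] v=[0.0000 0.0000]
Step 1: x=[2.0000 5.5000] v=[-4.0000 3.0000]
Step 2: x=[0.7500 6.7500] v=[-2.5000 2.5000]
Step 3: x=[2.1250 6.5000] v=[2.7500 -0.5000]
Step 4: x=[4.6250 5.5625] v=[5.0000 -1.8750]
Step 5: x=[5.2813 5.6563] v=[1.3125 0.1875]
Max displacement = 2.2813

Answer: 2.2813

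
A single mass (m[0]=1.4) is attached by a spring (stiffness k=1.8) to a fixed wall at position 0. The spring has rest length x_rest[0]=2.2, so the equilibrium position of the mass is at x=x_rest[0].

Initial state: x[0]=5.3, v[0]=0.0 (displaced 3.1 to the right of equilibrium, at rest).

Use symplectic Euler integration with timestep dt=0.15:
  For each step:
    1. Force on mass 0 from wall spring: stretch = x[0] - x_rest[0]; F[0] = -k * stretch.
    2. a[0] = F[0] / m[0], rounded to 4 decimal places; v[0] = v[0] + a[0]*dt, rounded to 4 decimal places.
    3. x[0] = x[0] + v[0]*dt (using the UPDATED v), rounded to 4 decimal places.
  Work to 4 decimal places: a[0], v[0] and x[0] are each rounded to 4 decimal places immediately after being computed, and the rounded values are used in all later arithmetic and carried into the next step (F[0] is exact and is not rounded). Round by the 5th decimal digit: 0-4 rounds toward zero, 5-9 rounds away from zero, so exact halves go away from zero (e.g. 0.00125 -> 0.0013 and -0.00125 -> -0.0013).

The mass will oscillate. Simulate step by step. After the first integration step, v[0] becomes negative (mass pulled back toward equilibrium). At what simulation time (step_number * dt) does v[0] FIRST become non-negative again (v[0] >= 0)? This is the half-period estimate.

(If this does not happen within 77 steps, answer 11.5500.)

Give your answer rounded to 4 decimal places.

Answer: 2.8500

Derivation:
Step 0: x=[5.3000] v=[0.0000]
Step 1: x=[5.2103] v=[-0.5979]
Step 2: x=[5.0335] v=[-1.1785]
Step 3: x=[4.7748] v=[-1.7250]
Step 4: x=[4.4416] v=[-2.2216]
Step 5: x=[4.0435] v=[-2.6539]
Step 6: x=[3.5921] v=[-3.0094]
Step 7: x=[3.1004] v=[-3.2779]
Step 8: x=[2.5827] v=[-3.4516]
Step 9: x=[2.0539] v=[-3.5254]
Step 10: x=[1.5293] v=[-3.4972]
Step 11: x=[1.0241] v=[-3.3679]
Step 12: x=[0.5529] v=[-3.1411]
Step 13: x=[0.1294] v=[-2.8234]
Step 14: x=[-0.2342] v=[-2.4241]
Step 15: x=[-0.5274] v=[-1.9546]
Step 16: x=[-0.7417] v=[-1.4286]
Step 17: x=[-0.8709] v=[-0.8613]
Step 18: x=[-0.9113] v=[-0.2691]
Step 19: x=[-0.8617] v=[0.3309]
First v>=0 after going negative at step 19, time=2.8500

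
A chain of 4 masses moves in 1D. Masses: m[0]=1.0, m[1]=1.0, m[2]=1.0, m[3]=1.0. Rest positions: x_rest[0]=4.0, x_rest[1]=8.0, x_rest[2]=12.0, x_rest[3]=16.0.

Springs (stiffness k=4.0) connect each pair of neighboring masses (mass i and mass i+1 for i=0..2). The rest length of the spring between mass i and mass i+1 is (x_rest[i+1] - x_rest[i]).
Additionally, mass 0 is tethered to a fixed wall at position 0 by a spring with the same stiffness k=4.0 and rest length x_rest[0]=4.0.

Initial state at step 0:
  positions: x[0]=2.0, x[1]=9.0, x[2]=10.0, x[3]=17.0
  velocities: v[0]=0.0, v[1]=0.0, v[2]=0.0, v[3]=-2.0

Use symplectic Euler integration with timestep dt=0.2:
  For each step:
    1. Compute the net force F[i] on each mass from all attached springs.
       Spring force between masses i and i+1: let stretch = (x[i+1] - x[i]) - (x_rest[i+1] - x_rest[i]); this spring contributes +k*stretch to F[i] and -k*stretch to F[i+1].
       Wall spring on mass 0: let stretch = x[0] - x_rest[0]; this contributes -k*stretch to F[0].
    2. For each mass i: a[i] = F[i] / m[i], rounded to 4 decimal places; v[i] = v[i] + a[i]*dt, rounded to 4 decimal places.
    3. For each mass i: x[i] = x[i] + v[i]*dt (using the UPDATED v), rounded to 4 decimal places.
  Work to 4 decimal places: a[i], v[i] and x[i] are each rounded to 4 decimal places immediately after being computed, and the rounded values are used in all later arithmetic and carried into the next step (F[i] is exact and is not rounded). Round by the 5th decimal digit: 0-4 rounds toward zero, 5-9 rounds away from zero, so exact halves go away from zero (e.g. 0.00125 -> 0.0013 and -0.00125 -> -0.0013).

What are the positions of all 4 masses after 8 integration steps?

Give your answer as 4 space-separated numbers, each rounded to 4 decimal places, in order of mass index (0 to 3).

Step 0: x=[2.0000 9.0000 10.0000 17.0000] v=[0.0000 0.0000 0.0000 -2.0000]
Step 1: x=[2.8000 8.0400 10.9600 16.1200] v=[4.0000 -4.8000 4.8000 -4.4000]
Step 2: x=[3.9904 6.7088 12.2784 15.0544] v=[5.9520 -6.6560 6.5920 -5.3280]
Step 3: x=[4.9773 5.8338 13.1498 14.1846] v=[4.9344 -4.3750 4.3571 -4.3488]
Step 4: x=[5.3049 5.9923 13.0162 13.7893] v=[1.6378 0.7926 -0.6679 -1.9766]
Step 5: x=[4.8937 7.1647 11.8825 13.9103] v=[-2.0562 5.8618 -5.6685 0.6049]
Step 6: x=[4.0628 8.7285 10.3184 14.3468] v=[-4.1544 7.8192 -7.8205 2.1827]
Step 7: x=[3.3284 9.8002 9.1445 14.7788] v=[-3.6721 5.3586 -5.8697 2.1600]
Step 8: x=[3.0969 9.7315 8.9770 14.9493] v=[-1.1574 -0.3434 -0.8377 0.8526]

Answer: 3.0969 9.7315 8.9770 14.9493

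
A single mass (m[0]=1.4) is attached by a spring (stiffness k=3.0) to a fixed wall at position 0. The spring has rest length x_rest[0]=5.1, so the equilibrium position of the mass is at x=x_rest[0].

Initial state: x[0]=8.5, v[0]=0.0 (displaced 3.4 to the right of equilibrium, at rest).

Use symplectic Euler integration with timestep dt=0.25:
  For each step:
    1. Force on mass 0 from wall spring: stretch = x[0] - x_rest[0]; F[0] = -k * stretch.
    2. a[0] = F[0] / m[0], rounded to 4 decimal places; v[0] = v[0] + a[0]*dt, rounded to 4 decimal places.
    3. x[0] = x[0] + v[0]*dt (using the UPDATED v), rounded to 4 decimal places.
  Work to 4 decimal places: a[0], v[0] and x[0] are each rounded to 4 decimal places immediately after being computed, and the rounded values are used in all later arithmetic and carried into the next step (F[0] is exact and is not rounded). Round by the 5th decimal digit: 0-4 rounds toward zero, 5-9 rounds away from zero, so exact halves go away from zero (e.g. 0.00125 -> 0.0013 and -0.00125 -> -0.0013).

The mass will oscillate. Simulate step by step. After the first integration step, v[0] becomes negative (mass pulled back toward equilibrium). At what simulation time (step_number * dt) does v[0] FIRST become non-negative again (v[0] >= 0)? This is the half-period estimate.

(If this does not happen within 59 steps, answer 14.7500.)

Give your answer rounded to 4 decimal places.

Step 0: x=[8.5000] v=[0.0000]
Step 1: x=[8.0447] v=[-1.8214]
Step 2: x=[7.1950] v=[-3.3989]
Step 3: x=[6.0647] v=[-4.5212]
Step 4: x=[4.8052] v=[-5.0380]
Step 5: x=[3.5852] v=[-4.8801]
Step 6: x=[2.5681] v=[-4.0686]
Step 7: x=[1.8901] v=[-2.7122]
Step 8: x=[1.6420] v=[-0.9926]
Step 9: x=[1.8570] v=[0.8599]
First v>=0 after going negative at step 9, time=2.2500

Answer: 2.2500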